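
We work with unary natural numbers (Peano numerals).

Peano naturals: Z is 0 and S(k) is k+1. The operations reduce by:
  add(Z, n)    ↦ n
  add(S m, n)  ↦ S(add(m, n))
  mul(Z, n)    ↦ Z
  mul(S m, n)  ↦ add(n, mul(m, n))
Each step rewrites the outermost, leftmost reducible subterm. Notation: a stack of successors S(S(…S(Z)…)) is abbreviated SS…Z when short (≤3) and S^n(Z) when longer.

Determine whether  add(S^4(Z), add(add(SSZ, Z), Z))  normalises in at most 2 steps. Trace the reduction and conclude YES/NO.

Answer: NO — after 2 steps the term is S(S(add(SSZ, add(add(SSZ, Z), Z)))), not yet normal

Derivation:
  start: add(S^4(Z), add(add(SSZ, Z), Z))
  [1] S(add(SSSZ, add(add(SSZ, Z), Z)))
  [2] S(S(add(SSZ, add(add(SSZ, Z), Z))))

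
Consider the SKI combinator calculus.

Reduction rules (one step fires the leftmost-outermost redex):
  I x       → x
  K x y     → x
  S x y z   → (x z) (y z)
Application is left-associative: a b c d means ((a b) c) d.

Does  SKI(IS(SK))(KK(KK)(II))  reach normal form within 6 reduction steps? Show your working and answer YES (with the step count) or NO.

Answer: YES — reaches normal form S(SK)(KI) in 5 ≤ 6 steps

Derivation:
  start: SKI(IS(SK))(KK(KK)(II))
  [1] K(IS(SK))(I(IS(SK)))(KK(KK)(II))
  [2] IS(SK)(KK(KK)(II))
  [3] S(SK)(KK(KK)(II))
  [4] S(SK)(K(II))
  [5] S(SK)(KI)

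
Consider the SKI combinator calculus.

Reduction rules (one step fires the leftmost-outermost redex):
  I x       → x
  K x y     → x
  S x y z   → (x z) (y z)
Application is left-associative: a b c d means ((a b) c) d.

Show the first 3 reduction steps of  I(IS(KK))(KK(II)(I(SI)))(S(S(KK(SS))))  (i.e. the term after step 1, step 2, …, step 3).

Answer: after 3 steps: KK(S(S(KK(SS))))(KK(II)(I(SI))(S(S(KK(SS)))))

Working:
  start: I(IS(KK))(KK(II)(I(SI)))(S(S(KK(SS))))
  [1] IS(KK)(KK(II)(I(SI)))(S(S(KK(SS))))
  [2] S(KK)(KK(II)(I(SI)))(S(S(KK(SS))))
  [3] KK(S(S(KK(SS))))(KK(II)(I(SI))(S(S(KK(SS)))))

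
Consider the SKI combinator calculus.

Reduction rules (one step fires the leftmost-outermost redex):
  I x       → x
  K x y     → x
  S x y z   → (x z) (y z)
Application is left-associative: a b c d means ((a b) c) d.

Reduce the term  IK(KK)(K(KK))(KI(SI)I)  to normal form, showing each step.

Answer: normal form = K  (in 3 steps)

Reduction:
  start: IK(KK)(K(KK))(KI(SI)I)
  →1  K(KK)(K(KK))(KI(SI)I)
  →2  KK(KI(SI)I)
  →3  K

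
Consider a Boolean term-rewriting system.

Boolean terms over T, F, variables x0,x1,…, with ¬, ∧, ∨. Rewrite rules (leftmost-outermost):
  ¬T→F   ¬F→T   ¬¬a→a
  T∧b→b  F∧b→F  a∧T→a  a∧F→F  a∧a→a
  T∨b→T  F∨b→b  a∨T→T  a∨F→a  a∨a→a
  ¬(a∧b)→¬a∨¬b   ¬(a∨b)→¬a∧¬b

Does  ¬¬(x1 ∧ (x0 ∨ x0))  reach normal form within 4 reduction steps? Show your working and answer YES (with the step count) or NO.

  start: ¬¬(x1 ∧ (x0 ∨ x0))
  step 1: x1 ∧ (x0 ∨ x0)
  step 2: x1 ∧ x0

Answer: YES — reaches normal form x1 ∧ x0 in 2 ≤ 4 steps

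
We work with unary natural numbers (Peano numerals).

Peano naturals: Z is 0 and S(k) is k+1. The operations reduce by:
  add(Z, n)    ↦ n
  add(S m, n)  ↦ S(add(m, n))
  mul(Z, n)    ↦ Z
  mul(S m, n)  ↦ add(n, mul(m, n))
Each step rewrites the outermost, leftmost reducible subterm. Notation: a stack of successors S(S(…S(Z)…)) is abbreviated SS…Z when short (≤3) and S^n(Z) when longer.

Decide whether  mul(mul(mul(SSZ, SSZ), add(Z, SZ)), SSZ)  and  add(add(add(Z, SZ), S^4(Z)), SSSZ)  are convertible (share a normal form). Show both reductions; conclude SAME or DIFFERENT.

Answer: SAME — A ⇓ S^8(Z), B ⇓ S^8(Z)

Working:
Term A:
  start: mul(mul(mul(SSZ, SSZ), add(Z, SZ)), SSZ)
  →1  mul(mul(add(SSZ, mul(SZ, SSZ)), add(Z, SZ)), SSZ)
  →2  mul(mul(S(add(SZ, mul(SZ, SSZ))), add(Z, SZ)), SSZ)
  →3  mul(add(add(Z, SZ), mul(add(SZ, mul(SZ, SSZ)), add(Z, SZ))), SSZ)
  →4  mul(add(SZ, mul(add(SZ, mul(SZ, SSZ)), add(Z, SZ))), SSZ)
  →5  mul(S(add(Z, mul(add(SZ, mul(SZ, SSZ)), add(Z, SZ)))), SSZ)
  →6  add(SSZ, mul(add(Z, mul(add(SZ, mul(SZ, SSZ)), add(Z, SZ))), SSZ))
  →7  S(add(SZ, mul(add(Z, mul(add(SZ, mul(SZ, SSZ)), add(Z, SZ))), SSZ)))
  →8  S(S(add(Z, mul(add(Z, mul(add(SZ, mul(SZ, SSZ)), add(Z, SZ))), SSZ))))
  →9  S(S(mul(add(Z, mul(add(SZ, mul(SZ, SSZ)), add(Z, SZ))), SSZ)))
  →10  S(S(mul(mul(add(SZ, mul(SZ, SSZ)), add(Z, SZ)), SSZ)))
  →11  S(S(mul(mul(S(add(Z, mul(SZ, SSZ))), add(Z, SZ)), SSZ)))
  →12  S(S(mul(add(add(Z, SZ), mul(add(Z, mul(SZ, SSZ)), add(Z, SZ))), SSZ)))
  →13  S(S(mul(add(SZ, mul(add(Z, mul(SZ, SSZ)), add(Z, SZ))), SSZ)))
  →14  S(S(mul(S(add(Z, mul(add(Z, mul(SZ, SSZ)), add(Z, SZ)))), SSZ)))
  →15  S(S(add(SSZ, mul(add(Z, mul(add(Z, mul(SZ, SSZ)), add(Z, SZ))), SSZ))))
  →16  S(S(S(add(SZ, mul(add(Z, mul(add(Z, mul(SZ, SSZ)), add(Z, SZ))), SSZ)))))
  →17  S(S(S(S(add(Z, mul(add(Z, mul(add(Z, mul(SZ, SSZ)), add(Z, SZ))), SSZ))))))
  →18  S(S(S(S(mul(add(Z, mul(add(Z, mul(SZ, SSZ)), add(Z, SZ))), SSZ)))))
  →19  S(S(S(S(mul(mul(add(Z, mul(SZ, SSZ)), add(Z, SZ)), SSZ)))))
  →20  S(S(S(S(mul(mul(mul(SZ, SSZ), add(Z, SZ)), SSZ)))))
  →21  S(S(S(S(mul(mul(add(SSZ, mul(Z, SSZ)), add(Z, SZ)), SSZ)))))
  →22  S(S(S(S(mul(mul(S(add(SZ, mul(Z, SSZ))), add(Z, SZ)), SSZ)))))
  →23  S(S(S(S(mul(add(add(Z, SZ), mul(add(SZ, mul(Z, SSZ)), add(Z, SZ))), SSZ)))))
  →24  S(S(S(S(mul(add(SZ, mul(add(SZ, mul(Z, SSZ)), add(Z, SZ))), SSZ)))))
  →25  S(S(S(S(mul(S(add(Z, mul(add(SZ, mul(Z, SSZ)), add(Z, SZ)))), SSZ)))))
  →26  S(S(S(S(add(SSZ, mul(add(Z, mul(add(SZ, mul(Z, SSZ)), add(Z, SZ))), SSZ))))))
  →27  S(S(S(S(S(add(SZ, mul(add(Z, mul(add(SZ, mul(Z, SSZ)), add(Z, SZ))), SSZ)))))))
  →28  S(S(S(S(S(S(add(Z, mul(add(Z, mul(add(SZ, mul(Z, SSZ)), add(Z, SZ))), SSZ))))))))
  →29  S(S(S(S(S(S(mul(add(Z, mul(add(SZ, mul(Z, SSZ)), add(Z, SZ))), SSZ)))))))
  →30  S(S(S(S(S(S(mul(mul(add(SZ, mul(Z, SSZ)), add(Z, SZ)), SSZ)))))))
  →31  S(S(S(S(S(S(mul(mul(S(add(Z, mul(Z, SSZ))), add(Z, SZ)), SSZ)))))))
  →32  S(S(S(S(S(S(mul(add(add(Z, SZ), mul(add(Z, mul(Z, SSZ)), add(Z, SZ))), SSZ)))))))
  →33  S(S(S(S(S(S(mul(add(SZ, mul(add(Z, mul(Z, SSZ)), add(Z, SZ))), SSZ)))))))
  →34  S(S(S(S(S(S(mul(S(add(Z, mul(add(Z, mul(Z, SSZ)), add(Z, SZ)))), SSZ)))))))
  →35  S(S(S(S(S(S(add(SSZ, mul(add(Z, mul(add(Z, mul(Z, SSZ)), add(Z, SZ))), SSZ))))))))
  →36  S(S(S(S(S(S(S(add(SZ, mul(add(Z, mul(add(Z, mul(Z, SSZ)), add(Z, SZ))), SSZ)))))))))
  →37  S(S(S(S(S(S(S(S(add(Z, mul(add(Z, mul(add(Z, mul(Z, SSZ)), add(Z, SZ))), SSZ))))))))))
  →38  S(S(S(S(S(S(S(S(mul(add(Z, mul(add(Z, mul(Z, SSZ)), add(Z, SZ))), SSZ)))))))))
  →39  S(S(S(S(S(S(S(S(mul(mul(add(Z, mul(Z, SSZ)), add(Z, SZ)), SSZ)))))))))
  →40  S(S(S(S(S(S(S(S(mul(mul(mul(Z, SSZ), add(Z, SZ)), SSZ)))))))))
  →41  S(S(S(S(S(S(S(S(mul(mul(Z, add(Z, SZ)), SSZ)))))))))
  →42  S(S(S(S(S(S(S(S(mul(Z, SSZ)))))))))
  →43  S^8(Z)

Term B:
  start: add(add(add(Z, SZ), S^4(Z)), SSSZ)
  →1  add(add(SZ, S^4(Z)), SSSZ)
  →2  add(S(add(Z, S^4(Z))), SSSZ)
  →3  S(add(add(Z, S^4(Z)), SSSZ))
  →4  S(add(S^4(Z), SSSZ))
  →5  S(S(add(SSSZ, SSSZ)))
  →6  S(S(S(add(SSZ, SSSZ))))
  →7  S(S(S(S(add(SZ, SSSZ)))))
  →8  S(S(S(S(S(add(Z, SSSZ))))))
  →9  S^8(Z)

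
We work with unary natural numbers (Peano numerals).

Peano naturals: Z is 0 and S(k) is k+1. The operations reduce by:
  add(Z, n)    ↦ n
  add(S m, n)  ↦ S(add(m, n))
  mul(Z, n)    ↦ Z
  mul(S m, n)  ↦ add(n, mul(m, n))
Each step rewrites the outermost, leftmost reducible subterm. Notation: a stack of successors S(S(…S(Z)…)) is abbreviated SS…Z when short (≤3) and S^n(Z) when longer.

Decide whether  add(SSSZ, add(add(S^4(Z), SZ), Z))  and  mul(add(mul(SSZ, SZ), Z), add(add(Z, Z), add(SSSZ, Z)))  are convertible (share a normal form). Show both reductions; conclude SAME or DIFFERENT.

Term A:
  start: add(SSSZ, add(add(S^4(Z), SZ), Z))
  →1  S(add(SSZ, add(add(S^4(Z), SZ), Z)))
  →2  S(S(add(SZ, add(add(S^4(Z), SZ), Z))))
  →3  S(S(S(add(Z, add(add(S^4(Z), SZ), Z)))))
  →4  S(S(S(add(add(S^4(Z), SZ), Z))))
  →5  S(S(S(add(S(add(SSSZ, SZ)), Z))))
  →6  S(S(S(S(add(add(SSSZ, SZ), Z)))))
  →7  S(S(S(S(add(S(add(SSZ, SZ)), Z)))))
  →8  S(S(S(S(S(add(add(SSZ, SZ), Z))))))
  →9  S(S(S(S(S(add(S(add(SZ, SZ)), Z))))))
  →10  S(S(S(S(S(S(add(add(SZ, SZ), Z)))))))
  →11  S(S(S(S(S(S(add(S(add(Z, SZ)), Z)))))))
  →12  S(S(S(S(S(S(S(add(add(Z, SZ), Z))))))))
  →13  S(S(S(S(S(S(S(add(SZ, Z))))))))
  →14  S(S(S(S(S(S(S(S(add(Z, Z)))))))))
  →15  S^8(Z)

Term B:
  start: mul(add(mul(SSZ, SZ), Z), add(add(Z, Z), add(SSSZ, Z)))
  →1  mul(add(add(SZ, mul(SZ, SZ)), Z), add(add(Z, Z), add(SSSZ, Z)))
  →2  mul(add(S(add(Z, mul(SZ, SZ))), Z), add(add(Z, Z), add(SSSZ, Z)))
  →3  mul(S(add(add(Z, mul(SZ, SZ)), Z)), add(add(Z, Z), add(SSSZ, Z)))
  →4  add(add(add(Z, Z), add(SSSZ, Z)), mul(add(add(Z, mul(SZ, SZ)), Z), add(add(Z, Z), add(SSSZ, Z))))
  →5  add(add(Z, add(SSSZ, Z)), mul(add(add(Z, mul(SZ, SZ)), Z), add(add(Z, Z), add(SSSZ, Z))))
  →6  add(add(SSSZ, Z), mul(add(add(Z, mul(SZ, SZ)), Z), add(add(Z, Z), add(SSSZ, Z))))
  →7  add(S(add(SSZ, Z)), mul(add(add(Z, mul(SZ, SZ)), Z), add(add(Z, Z), add(SSSZ, Z))))
  →8  S(add(add(SSZ, Z), mul(add(add(Z, mul(SZ, SZ)), Z), add(add(Z, Z), add(SSSZ, Z)))))
  →9  S(add(S(add(SZ, Z)), mul(add(add(Z, mul(SZ, SZ)), Z), add(add(Z, Z), add(SSSZ, Z)))))
  →10  S(S(add(add(SZ, Z), mul(add(add(Z, mul(SZ, SZ)), Z), add(add(Z, Z), add(SSSZ, Z))))))
  →11  S(S(add(S(add(Z, Z)), mul(add(add(Z, mul(SZ, SZ)), Z), add(add(Z, Z), add(SSSZ, Z))))))
  →12  S(S(S(add(add(Z, Z), mul(add(add(Z, mul(SZ, SZ)), Z), add(add(Z, Z), add(SSSZ, Z)))))))
  →13  S(S(S(add(Z, mul(add(add(Z, mul(SZ, SZ)), Z), add(add(Z, Z), add(SSSZ, Z)))))))
  →14  S(S(S(mul(add(add(Z, mul(SZ, SZ)), Z), add(add(Z, Z), add(SSSZ, Z))))))
  →15  S(S(S(mul(add(mul(SZ, SZ), Z), add(add(Z, Z), add(SSSZ, Z))))))
  →16  S(S(S(mul(add(add(SZ, mul(Z, SZ)), Z), add(add(Z, Z), add(SSSZ, Z))))))
  →17  S(S(S(mul(add(S(add(Z, mul(Z, SZ))), Z), add(add(Z, Z), add(SSSZ, Z))))))
  →18  S(S(S(mul(S(add(add(Z, mul(Z, SZ)), Z)), add(add(Z, Z), add(SSSZ, Z))))))
  →19  S(S(S(add(add(add(Z, Z), add(SSSZ, Z)), mul(add(add(Z, mul(Z, SZ)), Z), add(add(Z, Z), add(SSSZ, Z)))))))
  →20  S(S(S(add(add(Z, add(SSSZ, Z)), mul(add(add(Z, mul(Z, SZ)), Z), add(add(Z, Z), add(SSSZ, Z)))))))
  →21  S(S(S(add(add(SSSZ, Z), mul(add(add(Z, mul(Z, SZ)), Z), add(add(Z, Z), add(SSSZ, Z)))))))
  →22  S(S(S(add(S(add(SSZ, Z)), mul(add(add(Z, mul(Z, SZ)), Z), add(add(Z, Z), add(SSSZ, Z)))))))
  →23  S(S(S(S(add(add(SSZ, Z), mul(add(add(Z, mul(Z, SZ)), Z), add(add(Z, Z), add(SSSZ, Z))))))))
  →24  S(S(S(S(add(S(add(SZ, Z)), mul(add(add(Z, mul(Z, SZ)), Z), add(add(Z, Z), add(SSSZ, Z))))))))
  →25  S(S(S(S(S(add(add(SZ, Z), mul(add(add(Z, mul(Z, SZ)), Z), add(add(Z, Z), add(SSSZ, Z)))))))))
  →26  S(S(S(S(S(add(S(add(Z, Z)), mul(add(add(Z, mul(Z, SZ)), Z), add(add(Z, Z), add(SSSZ, Z)))))))))
  →27  S(S(S(S(S(S(add(add(Z, Z), mul(add(add(Z, mul(Z, SZ)), Z), add(add(Z, Z), add(SSSZ, Z))))))))))
  →28  S(S(S(S(S(S(add(Z, mul(add(add(Z, mul(Z, SZ)), Z), add(add(Z, Z), add(SSSZ, Z))))))))))
  →29  S(S(S(S(S(S(mul(add(add(Z, mul(Z, SZ)), Z), add(add(Z, Z), add(SSSZ, Z)))))))))
  →30  S(S(S(S(S(S(mul(add(mul(Z, SZ), Z), add(add(Z, Z), add(SSSZ, Z)))))))))
  →31  S(S(S(S(S(S(mul(add(Z, Z), add(add(Z, Z), add(SSSZ, Z)))))))))
  →32  S(S(S(S(S(S(mul(Z, add(add(Z, Z), add(SSSZ, Z)))))))))
  →33  S^6(Z)

Answer: DIFFERENT — A ⇓ S^8(Z), B ⇓ S^6(Z)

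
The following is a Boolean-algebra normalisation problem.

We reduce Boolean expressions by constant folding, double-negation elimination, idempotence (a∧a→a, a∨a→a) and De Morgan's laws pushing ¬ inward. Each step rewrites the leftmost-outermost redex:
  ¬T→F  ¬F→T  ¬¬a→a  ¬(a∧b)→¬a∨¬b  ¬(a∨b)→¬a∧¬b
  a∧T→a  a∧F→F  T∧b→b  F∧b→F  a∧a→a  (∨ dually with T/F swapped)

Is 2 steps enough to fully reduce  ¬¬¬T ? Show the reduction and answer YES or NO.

  start: ¬¬¬T
  step 1: ¬T
  step 2: F

Answer: YES — reaches normal form F in 2 ≤ 2 steps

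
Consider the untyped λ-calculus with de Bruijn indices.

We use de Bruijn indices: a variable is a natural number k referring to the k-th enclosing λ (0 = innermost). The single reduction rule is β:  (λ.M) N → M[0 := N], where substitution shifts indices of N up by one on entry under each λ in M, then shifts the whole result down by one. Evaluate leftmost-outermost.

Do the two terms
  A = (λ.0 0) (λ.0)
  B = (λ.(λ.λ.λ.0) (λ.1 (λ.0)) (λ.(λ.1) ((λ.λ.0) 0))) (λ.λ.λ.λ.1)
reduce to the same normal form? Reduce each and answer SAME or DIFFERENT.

Answer: SAME — A ⇓ λ.0, B ⇓ λ.0

Derivation:
Term A:
  start: (λ.0 0) (λ.0)
  step 1: (λ.0) (λ.0)
  step 2: λ.0

Term B:
  start: (λ.(λ.λ.λ.0) (λ.1 (λ.0)) (λ.(λ.1) ((λ.λ.0) 0))) (λ.λ.λ.λ.1)
  step 1: (λ.λ.λ.0) (λ.(λ.λ.λ.λ.1) (λ.0)) (λ.(λ.1) ((λ.λ.0) 0))
  step 2: (λ.λ.0) (λ.(λ.1) ((λ.λ.0) 0))
  step 3: λ.0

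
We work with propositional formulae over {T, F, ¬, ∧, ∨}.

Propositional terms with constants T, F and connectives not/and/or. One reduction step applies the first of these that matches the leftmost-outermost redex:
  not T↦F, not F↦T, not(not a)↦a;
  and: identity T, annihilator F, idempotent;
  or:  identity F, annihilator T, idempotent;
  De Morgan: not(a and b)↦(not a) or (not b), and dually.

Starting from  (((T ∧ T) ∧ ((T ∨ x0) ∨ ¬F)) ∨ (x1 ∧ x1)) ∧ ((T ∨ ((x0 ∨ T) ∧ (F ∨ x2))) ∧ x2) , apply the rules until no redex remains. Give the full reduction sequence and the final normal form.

Answer: normal form = x2  (in 8 steps)

Working:
  start: (((T ∧ T) ∧ ((T ∨ x0) ∨ ¬F)) ∨ (x1 ∧ x1)) ∧ ((T ∨ ((x0 ∨ T) ∧ (F ∨ x2))) ∧ x2)
  step 1: ((T ∧ ((T ∨ x0) ∨ ¬F)) ∨ (x1 ∧ x1)) ∧ ((T ∨ ((x0 ∨ T) ∧ (F ∨ x2))) ∧ x2)
  step 2: (((T ∨ x0) ∨ ¬F) ∨ (x1 ∧ x1)) ∧ ((T ∨ ((x0 ∨ T) ∧ (F ∨ x2))) ∧ x2)
  step 3: ((T ∨ ¬F) ∨ (x1 ∧ x1)) ∧ ((T ∨ ((x0 ∨ T) ∧ (F ∨ x2))) ∧ x2)
  step 4: (T ∨ (x1 ∧ x1)) ∧ ((T ∨ ((x0 ∨ T) ∧ (F ∨ x2))) ∧ x2)
  step 5: T ∧ ((T ∨ ((x0 ∨ T) ∧ (F ∨ x2))) ∧ x2)
  step 6: (T ∨ ((x0 ∨ T) ∧ (F ∨ x2))) ∧ x2
  step 7: T ∧ x2
  step 8: x2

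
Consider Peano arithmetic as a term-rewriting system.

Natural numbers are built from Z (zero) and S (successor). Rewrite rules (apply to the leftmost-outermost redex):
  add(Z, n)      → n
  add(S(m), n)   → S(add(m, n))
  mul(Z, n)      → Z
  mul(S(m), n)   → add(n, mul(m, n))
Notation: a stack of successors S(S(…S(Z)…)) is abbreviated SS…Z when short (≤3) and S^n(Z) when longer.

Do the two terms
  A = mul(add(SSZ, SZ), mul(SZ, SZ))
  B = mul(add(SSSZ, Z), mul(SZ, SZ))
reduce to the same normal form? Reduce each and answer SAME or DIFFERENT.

Answer: SAME — A ⇓ SSSZ, B ⇓ SSSZ

Working:
Term A:
  start: mul(add(SSZ, SZ), mul(SZ, SZ))
  [1] mul(S(add(SZ, SZ)), mul(SZ, SZ))
  [2] add(mul(SZ, SZ), mul(add(SZ, SZ), mul(SZ, SZ)))
  [3] add(add(SZ, mul(Z, SZ)), mul(add(SZ, SZ), mul(SZ, SZ)))
  [4] add(S(add(Z, mul(Z, SZ))), mul(add(SZ, SZ), mul(SZ, SZ)))
  [5] S(add(add(Z, mul(Z, SZ)), mul(add(SZ, SZ), mul(SZ, SZ))))
  [6] S(add(mul(Z, SZ), mul(add(SZ, SZ), mul(SZ, SZ))))
  [7] S(add(Z, mul(add(SZ, SZ), mul(SZ, SZ))))
  [8] S(mul(add(SZ, SZ), mul(SZ, SZ)))
  [9] S(mul(S(add(Z, SZ)), mul(SZ, SZ)))
  [10] S(add(mul(SZ, SZ), mul(add(Z, SZ), mul(SZ, SZ))))
  [11] S(add(add(SZ, mul(Z, SZ)), mul(add(Z, SZ), mul(SZ, SZ))))
  [12] S(add(S(add(Z, mul(Z, SZ))), mul(add(Z, SZ), mul(SZ, SZ))))
  [13] S(S(add(add(Z, mul(Z, SZ)), mul(add(Z, SZ), mul(SZ, SZ)))))
  [14] S(S(add(mul(Z, SZ), mul(add(Z, SZ), mul(SZ, SZ)))))
  [15] S(S(add(Z, mul(add(Z, SZ), mul(SZ, SZ)))))
  [16] S(S(mul(add(Z, SZ), mul(SZ, SZ))))
  [17] S(S(mul(SZ, mul(SZ, SZ))))
  [18] S(S(add(mul(SZ, SZ), mul(Z, mul(SZ, SZ)))))
  [19] S(S(add(add(SZ, mul(Z, SZ)), mul(Z, mul(SZ, SZ)))))
  [20] S(S(add(S(add(Z, mul(Z, SZ))), mul(Z, mul(SZ, SZ)))))
  [21] S(S(S(add(add(Z, mul(Z, SZ)), mul(Z, mul(SZ, SZ))))))
  [22] S(S(S(add(mul(Z, SZ), mul(Z, mul(SZ, SZ))))))
  [23] S(S(S(add(Z, mul(Z, mul(SZ, SZ))))))
  [24] S(S(S(mul(Z, mul(SZ, SZ)))))
  [25] SSSZ

Term B:
  start: mul(add(SSSZ, Z), mul(SZ, SZ))
  [1] mul(S(add(SSZ, Z)), mul(SZ, SZ))
  [2] add(mul(SZ, SZ), mul(add(SSZ, Z), mul(SZ, SZ)))
  [3] add(add(SZ, mul(Z, SZ)), mul(add(SSZ, Z), mul(SZ, SZ)))
  [4] add(S(add(Z, mul(Z, SZ))), mul(add(SSZ, Z), mul(SZ, SZ)))
  [5] S(add(add(Z, mul(Z, SZ)), mul(add(SSZ, Z), mul(SZ, SZ))))
  [6] S(add(mul(Z, SZ), mul(add(SSZ, Z), mul(SZ, SZ))))
  [7] S(add(Z, mul(add(SSZ, Z), mul(SZ, SZ))))
  [8] S(mul(add(SSZ, Z), mul(SZ, SZ)))
  [9] S(mul(S(add(SZ, Z)), mul(SZ, SZ)))
  [10] S(add(mul(SZ, SZ), mul(add(SZ, Z), mul(SZ, SZ))))
  [11] S(add(add(SZ, mul(Z, SZ)), mul(add(SZ, Z), mul(SZ, SZ))))
  [12] S(add(S(add(Z, mul(Z, SZ))), mul(add(SZ, Z), mul(SZ, SZ))))
  [13] S(S(add(add(Z, mul(Z, SZ)), mul(add(SZ, Z), mul(SZ, SZ)))))
  [14] S(S(add(mul(Z, SZ), mul(add(SZ, Z), mul(SZ, SZ)))))
  [15] S(S(add(Z, mul(add(SZ, Z), mul(SZ, SZ)))))
  [16] S(S(mul(add(SZ, Z), mul(SZ, SZ))))
  [17] S(S(mul(S(add(Z, Z)), mul(SZ, SZ))))
  [18] S(S(add(mul(SZ, SZ), mul(add(Z, Z), mul(SZ, SZ)))))
  [19] S(S(add(add(SZ, mul(Z, SZ)), mul(add(Z, Z), mul(SZ, SZ)))))
  [20] S(S(add(S(add(Z, mul(Z, SZ))), mul(add(Z, Z), mul(SZ, SZ)))))
  [21] S(S(S(add(add(Z, mul(Z, SZ)), mul(add(Z, Z), mul(SZ, SZ))))))
  [22] S(S(S(add(mul(Z, SZ), mul(add(Z, Z), mul(SZ, SZ))))))
  [23] S(S(S(add(Z, mul(add(Z, Z), mul(SZ, SZ))))))
  [24] S(S(S(mul(add(Z, Z), mul(SZ, SZ)))))
  [25] S(S(S(mul(Z, mul(SZ, SZ)))))
  [26] SSSZ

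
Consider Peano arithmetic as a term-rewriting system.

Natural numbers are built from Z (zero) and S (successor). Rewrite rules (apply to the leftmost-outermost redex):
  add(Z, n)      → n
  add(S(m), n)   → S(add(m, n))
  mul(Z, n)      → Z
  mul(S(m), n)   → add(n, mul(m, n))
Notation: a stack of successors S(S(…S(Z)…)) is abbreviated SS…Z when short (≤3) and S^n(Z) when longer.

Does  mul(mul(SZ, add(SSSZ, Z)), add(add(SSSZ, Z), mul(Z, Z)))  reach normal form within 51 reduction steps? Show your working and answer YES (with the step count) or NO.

Answer: NO — after 51 steps the term is S(S(S(S(S(S(S(S(S(mul(mul(Z, add(SSSZ, Z)), add(add(SSSZ, Z), mul(Z, Z)))))))))))), not yet normal

Derivation:
  start: mul(mul(SZ, add(SSSZ, Z)), add(add(SSSZ, Z), mul(Z, Z)))
  step 1: mul(add(add(SSSZ, Z), mul(Z, add(SSSZ, Z))), add(add(SSSZ, Z), mul(Z, Z)))
  step 2: mul(add(S(add(SSZ, Z)), mul(Z, add(SSSZ, Z))), add(add(SSSZ, Z), mul(Z, Z)))
  step 3: mul(S(add(add(SSZ, Z), mul(Z, add(SSSZ, Z)))), add(add(SSSZ, Z), mul(Z, Z)))
  step 4: add(add(add(SSSZ, Z), mul(Z, Z)), mul(add(add(SSZ, Z), mul(Z, add(SSSZ, Z))), add(add(SSSZ, Z), mul(Z, Z))))
  step 5: add(add(S(add(SSZ, Z)), mul(Z, Z)), mul(add(add(SSZ, Z), mul(Z, add(SSSZ, Z))), add(add(SSSZ, Z), mul(Z, Z))))
  step 6: add(S(add(add(SSZ, Z), mul(Z, Z))), mul(add(add(SSZ, Z), mul(Z, add(SSSZ, Z))), add(add(SSSZ, Z), mul(Z, Z))))
  step 7: S(add(add(add(SSZ, Z), mul(Z, Z)), mul(add(add(SSZ, Z), mul(Z, add(SSSZ, Z))), add(add(SSSZ, Z), mul(Z, Z)))))
  step 8: S(add(add(S(add(SZ, Z)), mul(Z, Z)), mul(add(add(SSZ, Z), mul(Z, add(SSSZ, Z))), add(add(SSSZ, Z), mul(Z, Z)))))
  step 9: S(add(S(add(add(SZ, Z), mul(Z, Z))), mul(add(add(SSZ, Z), mul(Z, add(SSSZ, Z))), add(add(SSSZ, Z), mul(Z, Z)))))
  step 10: S(S(add(add(add(SZ, Z), mul(Z, Z)), mul(add(add(SSZ, Z), mul(Z, add(SSSZ, Z))), add(add(SSSZ, Z), mul(Z, Z))))))
  step 11: S(S(add(add(S(add(Z, Z)), mul(Z, Z)), mul(add(add(SSZ, Z), mul(Z, add(SSSZ, Z))), add(add(SSSZ, Z), mul(Z, Z))))))
  step 12: S(S(add(S(add(add(Z, Z), mul(Z, Z))), mul(add(add(SSZ, Z), mul(Z, add(SSSZ, Z))), add(add(SSSZ, Z), mul(Z, Z))))))
  step 13: S(S(S(add(add(add(Z, Z), mul(Z, Z)), mul(add(add(SSZ, Z), mul(Z, add(SSSZ, Z))), add(add(SSSZ, Z), mul(Z, Z)))))))
  step 14: S(S(S(add(add(Z, mul(Z, Z)), mul(add(add(SSZ, Z), mul(Z, add(SSSZ, Z))), add(add(SSSZ, Z), mul(Z, Z)))))))
  step 15: S(S(S(add(mul(Z, Z), mul(add(add(SSZ, Z), mul(Z, add(SSSZ, Z))), add(add(SSSZ, Z), mul(Z, Z)))))))
  step 16: S(S(S(add(Z, mul(add(add(SSZ, Z), mul(Z, add(SSSZ, Z))), add(add(SSSZ, Z), mul(Z, Z)))))))
  step 17: S(S(S(mul(add(add(SSZ, Z), mul(Z, add(SSSZ, Z))), add(add(SSSZ, Z), mul(Z, Z))))))
  step 18: S(S(S(mul(add(S(add(SZ, Z)), mul(Z, add(SSSZ, Z))), add(add(SSSZ, Z), mul(Z, Z))))))
  step 19: S(S(S(mul(S(add(add(SZ, Z), mul(Z, add(SSSZ, Z)))), add(add(SSSZ, Z), mul(Z, Z))))))
  step 20: S(S(S(add(add(add(SSSZ, Z), mul(Z, Z)), mul(add(add(SZ, Z), mul(Z, add(SSSZ, Z))), add(add(SSSZ, Z), mul(Z, Z)))))))
  step 21: S(S(S(add(add(S(add(SSZ, Z)), mul(Z, Z)), mul(add(add(SZ, Z), mul(Z, add(SSSZ, Z))), add(add(SSSZ, Z), mul(Z, Z)))))))
  step 22: S(S(S(add(S(add(add(SSZ, Z), mul(Z, Z))), mul(add(add(SZ, Z), mul(Z, add(SSSZ, Z))), add(add(SSSZ, Z), mul(Z, Z)))))))
  step 23: S(S(S(S(add(add(add(SSZ, Z), mul(Z, Z)), mul(add(add(SZ, Z), mul(Z, add(SSSZ, Z))), add(add(SSSZ, Z), mul(Z, Z))))))))
  step 24: S(S(S(S(add(add(S(add(SZ, Z)), mul(Z, Z)), mul(add(add(SZ, Z), mul(Z, add(SSSZ, Z))), add(add(SSSZ, Z), mul(Z, Z))))))))
  step 25: S(S(S(S(add(S(add(add(SZ, Z), mul(Z, Z))), mul(add(add(SZ, Z), mul(Z, add(SSSZ, Z))), add(add(SSSZ, Z), mul(Z, Z))))))))
  step 26: S(S(S(S(S(add(add(add(SZ, Z), mul(Z, Z)), mul(add(add(SZ, Z), mul(Z, add(SSSZ, Z))), add(add(SSSZ, Z), mul(Z, Z)))))))))
  step 27: S(S(S(S(S(add(add(S(add(Z, Z)), mul(Z, Z)), mul(add(add(SZ, Z), mul(Z, add(SSSZ, Z))), add(add(SSSZ, Z), mul(Z, Z)))))))))
  step 28: S(S(S(S(S(add(S(add(add(Z, Z), mul(Z, Z))), mul(add(add(SZ, Z), mul(Z, add(SSSZ, Z))), add(add(SSSZ, Z), mul(Z, Z)))))))))
  step 29: S(S(S(S(S(S(add(add(add(Z, Z), mul(Z, Z)), mul(add(add(SZ, Z), mul(Z, add(SSSZ, Z))), add(add(SSSZ, Z), mul(Z, Z))))))))))
  step 30: S(S(S(S(S(S(add(add(Z, mul(Z, Z)), mul(add(add(SZ, Z), mul(Z, add(SSSZ, Z))), add(add(SSSZ, Z), mul(Z, Z))))))))))
  step 31: S(S(S(S(S(S(add(mul(Z, Z), mul(add(add(SZ, Z), mul(Z, add(SSSZ, Z))), add(add(SSSZ, Z), mul(Z, Z))))))))))
  step 32: S(S(S(S(S(S(add(Z, mul(add(add(SZ, Z), mul(Z, add(SSSZ, Z))), add(add(SSSZ, Z), mul(Z, Z))))))))))
  step 33: S(S(S(S(S(S(mul(add(add(SZ, Z), mul(Z, add(SSSZ, Z))), add(add(SSSZ, Z), mul(Z, Z)))))))))
  step 34: S(S(S(S(S(S(mul(add(S(add(Z, Z)), mul(Z, add(SSSZ, Z))), add(add(SSSZ, Z), mul(Z, Z)))))))))
  step 35: S(S(S(S(S(S(mul(S(add(add(Z, Z), mul(Z, add(SSSZ, Z)))), add(add(SSSZ, Z), mul(Z, Z)))))))))
  step 36: S(S(S(S(S(S(add(add(add(SSSZ, Z), mul(Z, Z)), mul(add(add(Z, Z), mul(Z, add(SSSZ, Z))), add(add(SSSZ, Z), mul(Z, Z))))))))))
  step 37: S(S(S(S(S(S(add(add(S(add(SSZ, Z)), mul(Z, Z)), mul(add(add(Z, Z), mul(Z, add(SSSZ, Z))), add(add(SSSZ, Z), mul(Z, Z))))))))))
  step 38: S(S(S(S(S(S(add(S(add(add(SSZ, Z), mul(Z, Z))), mul(add(add(Z, Z), mul(Z, add(SSSZ, Z))), add(add(SSSZ, Z), mul(Z, Z))))))))))
  step 39: S(S(S(S(S(S(S(add(add(add(SSZ, Z), mul(Z, Z)), mul(add(add(Z, Z), mul(Z, add(SSSZ, Z))), add(add(SSSZ, Z), mul(Z, Z)))))))))))
  step 40: S(S(S(S(S(S(S(add(add(S(add(SZ, Z)), mul(Z, Z)), mul(add(add(Z, Z), mul(Z, add(SSSZ, Z))), add(add(SSSZ, Z), mul(Z, Z)))))))))))
  step 41: S(S(S(S(S(S(S(add(S(add(add(SZ, Z), mul(Z, Z))), mul(add(add(Z, Z), mul(Z, add(SSSZ, Z))), add(add(SSSZ, Z), mul(Z, Z)))))))))))
  step 42: S(S(S(S(S(S(S(S(add(add(add(SZ, Z), mul(Z, Z)), mul(add(add(Z, Z), mul(Z, add(SSSZ, Z))), add(add(SSSZ, Z), mul(Z, Z))))))))))))
  step 43: S(S(S(S(S(S(S(S(add(add(S(add(Z, Z)), mul(Z, Z)), mul(add(add(Z, Z), mul(Z, add(SSSZ, Z))), add(add(SSSZ, Z), mul(Z, Z))))))))))))
  step 44: S(S(S(S(S(S(S(S(add(S(add(add(Z, Z), mul(Z, Z))), mul(add(add(Z, Z), mul(Z, add(SSSZ, Z))), add(add(SSSZ, Z), mul(Z, Z))))))))))))
  step 45: S(S(S(S(S(S(S(S(S(add(add(add(Z, Z), mul(Z, Z)), mul(add(add(Z, Z), mul(Z, add(SSSZ, Z))), add(add(SSSZ, Z), mul(Z, Z)))))))))))))
  step 46: S(S(S(S(S(S(S(S(S(add(add(Z, mul(Z, Z)), mul(add(add(Z, Z), mul(Z, add(SSSZ, Z))), add(add(SSSZ, Z), mul(Z, Z)))))))))))))
  step 47: S(S(S(S(S(S(S(S(S(add(mul(Z, Z), mul(add(add(Z, Z), mul(Z, add(SSSZ, Z))), add(add(SSSZ, Z), mul(Z, Z)))))))))))))
  step 48: S(S(S(S(S(S(S(S(S(add(Z, mul(add(add(Z, Z), mul(Z, add(SSSZ, Z))), add(add(SSSZ, Z), mul(Z, Z)))))))))))))
  step 49: S(S(S(S(S(S(S(S(S(mul(add(add(Z, Z), mul(Z, add(SSSZ, Z))), add(add(SSSZ, Z), mul(Z, Z))))))))))))
  step 50: S(S(S(S(S(S(S(S(S(mul(add(Z, mul(Z, add(SSSZ, Z))), add(add(SSSZ, Z), mul(Z, Z))))))))))))
  step 51: S(S(S(S(S(S(S(S(S(mul(mul(Z, add(SSSZ, Z)), add(add(SSSZ, Z), mul(Z, Z))))))))))))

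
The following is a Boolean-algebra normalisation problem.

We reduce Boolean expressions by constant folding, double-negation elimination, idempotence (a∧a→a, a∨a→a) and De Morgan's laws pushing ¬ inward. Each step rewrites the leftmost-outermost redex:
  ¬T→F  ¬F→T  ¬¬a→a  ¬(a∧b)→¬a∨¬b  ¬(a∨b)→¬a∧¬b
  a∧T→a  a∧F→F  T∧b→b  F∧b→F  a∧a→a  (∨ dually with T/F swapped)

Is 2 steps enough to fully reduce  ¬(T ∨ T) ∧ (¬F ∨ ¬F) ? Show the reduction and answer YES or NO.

  start: ¬(T ∨ T) ∧ (¬F ∨ ¬F)
  [1] (¬T ∧ ¬T) ∧ (¬F ∨ ¬F)
  [2] ¬T ∧ (¬F ∨ ¬F)

Answer: NO — after 2 steps the term is ¬T ∧ (¬F ∨ ¬F), not yet normal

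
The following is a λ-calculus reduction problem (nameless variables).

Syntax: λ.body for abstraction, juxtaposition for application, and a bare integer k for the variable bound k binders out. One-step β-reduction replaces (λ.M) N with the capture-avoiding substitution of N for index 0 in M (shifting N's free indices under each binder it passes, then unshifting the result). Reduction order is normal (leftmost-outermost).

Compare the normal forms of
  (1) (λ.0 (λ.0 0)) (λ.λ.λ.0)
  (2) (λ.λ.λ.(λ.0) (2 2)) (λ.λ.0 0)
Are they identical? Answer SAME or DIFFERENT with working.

Answer: DIFFERENT — A ⇓ λ.λ.0, B ⇓ λ.λ.λ.0 0

Reduction:
Term A:
  start: (λ.0 (λ.0 0)) (λ.λ.λ.0)
  →1  (λ.λ.λ.0) (λ.0 0)
  →2  λ.λ.0

Term B:
  start: (λ.λ.λ.(λ.0) (2 2)) (λ.λ.0 0)
  →1  λ.λ.(λ.0) ((λ.λ.0 0) (λ.λ.0 0))
  →2  λ.λ.(λ.λ.0 0) (λ.λ.0 0)
  →3  λ.λ.λ.0 0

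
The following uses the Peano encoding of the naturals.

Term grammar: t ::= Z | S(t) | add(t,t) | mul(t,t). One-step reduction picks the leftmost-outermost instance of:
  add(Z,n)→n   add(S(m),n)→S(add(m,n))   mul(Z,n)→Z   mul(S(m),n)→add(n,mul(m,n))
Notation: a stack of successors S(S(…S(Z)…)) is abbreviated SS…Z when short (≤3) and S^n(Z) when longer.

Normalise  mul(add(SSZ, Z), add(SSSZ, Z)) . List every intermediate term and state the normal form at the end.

Answer: normal form = S^6(Z)  (in 22 steps)

Working:
  start: mul(add(SSZ, Z), add(SSSZ, Z))
  step 1: mul(S(add(SZ, Z)), add(SSSZ, Z))
  step 2: add(add(SSSZ, Z), mul(add(SZ, Z), add(SSSZ, Z)))
  step 3: add(S(add(SSZ, Z)), mul(add(SZ, Z), add(SSSZ, Z)))
  step 4: S(add(add(SSZ, Z), mul(add(SZ, Z), add(SSSZ, Z))))
  step 5: S(add(S(add(SZ, Z)), mul(add(SZ, Z), add(SSSZ, Z))))
  step 6: S(S(add(add(SZ, Z), mul(add(SZ, Z), add(SSSZ, Z)))))
  step 7: S(S(add(S(add(Z, Z)), mul(add(SZ, Z), add(SSSZ, Z)))))
  step 8: S(S(S(add(add(Z, Z), mul(add(SZ, Z), add(SSSZ, Z))))))
  step 9: S(S(S(add(Z, mul(add(SZ, Z), add(SSSZ, Z))))))
  step 10: S(S(S(mul(add(SZ, Z), add(SSSZ, Z)))))
  step 11: S(S(S(mul(S(add(Z, Z)), add(SSSZ, Z)))))
  step 12: S(S(S(add(add(SSSZ, Z), mul(add(Z, Z), add(SSSZ, Z))))))
  step 13: S(S(S(add(S(add(SSZ, Z)), mul(add(Z, Z), add(SSSZ, Z))))))
  step 14: S(S(S(S(add(add(SSZ, Z), mul(add(Z, Z), add(SSSZ, Z)))))))
  step 15: S(S(S(S(add(S(add(SZ, Z)), mul(add(Z, Z), add(SSSZ, Z)))))))
  step 16: S(S(S(S(S(add(add(SZ, Z), mul(add(Z, Z), add(SSSZ, Z))))))))
  step 17: S(S(S(S(S(add(S(add(Z, Z)), mul(add(Z, Z), add(SSSZ, Z))))))))
  step 18: S(S(S(S(S(S(add(add(Z, Z), mul(add(Z, Z), add(SSSZ, Z)))))))))
  step 19: S(S(S(S(S(S(add(Z, mul(add(Z, Z), add(SSSZ, Z)))))))))
  step 20: S(S(S(S(S(S(mul(add(Z, Z), add(SSSZ, Z))))))))
  step 21: S(S(S(S(S(S(mul(Z, add(SSSZ, Z))))))))
  step 22: S^6(Z)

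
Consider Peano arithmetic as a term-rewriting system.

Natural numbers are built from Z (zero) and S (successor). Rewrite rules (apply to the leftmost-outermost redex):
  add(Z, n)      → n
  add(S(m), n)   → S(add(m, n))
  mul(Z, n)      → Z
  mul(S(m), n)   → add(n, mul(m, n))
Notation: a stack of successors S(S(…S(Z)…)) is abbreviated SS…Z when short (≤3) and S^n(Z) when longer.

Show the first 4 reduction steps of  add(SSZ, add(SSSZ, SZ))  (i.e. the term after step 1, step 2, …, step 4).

  start: add(SSZ, add(SSSZ, SZ))
  →1  S(add(SZ, add(SSSZ, SZ)))
  →2  S(S(add(Z, add(SSSZ, SZ))))
  →3  S(S(add(SSSZ, SZ)))
  →4  S(S(S(add(SSZ, SZ))))

Answer: after 4 steps: S(S(S(add(SSZ, SZ))))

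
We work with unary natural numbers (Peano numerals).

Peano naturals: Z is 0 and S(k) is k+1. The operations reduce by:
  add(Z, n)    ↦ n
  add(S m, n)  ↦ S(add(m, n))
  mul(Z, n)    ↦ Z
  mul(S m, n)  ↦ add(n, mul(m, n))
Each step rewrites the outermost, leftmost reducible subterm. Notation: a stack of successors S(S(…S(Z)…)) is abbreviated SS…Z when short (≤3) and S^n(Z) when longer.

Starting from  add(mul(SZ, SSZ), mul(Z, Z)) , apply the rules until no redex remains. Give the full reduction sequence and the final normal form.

Answer: normal form = SSZ  (in 9 steps)

Derivation:
  start: add(mul(SZ, SSZ), mul(Z, Z))
  step 1: add(add(SSZ, mul(Z, SSZ)), mul(Z, Z))
  step 2: add(S(add(SZ, mul(Z, SSZ))), mul(Z, Z))
  step 3: S(add(add(SZ, mul(Z, SSZ)), mul(Z, Z)))
  step 4: S(add(S(add(Z, mul(Z, SSZ))), mul(Z, Z)))
  step 5: S(S(add(add(Z, mul(Z, SSZ)), mul(Z, Z))))
  step 6: S(S(add(mul(Z, SSZ), mul(Z, Z))))
  step 7: S(S(add(Z, mul(Z, Z))))
  step 8: S(S(mul(Z, Z)))
  step 9: SSZ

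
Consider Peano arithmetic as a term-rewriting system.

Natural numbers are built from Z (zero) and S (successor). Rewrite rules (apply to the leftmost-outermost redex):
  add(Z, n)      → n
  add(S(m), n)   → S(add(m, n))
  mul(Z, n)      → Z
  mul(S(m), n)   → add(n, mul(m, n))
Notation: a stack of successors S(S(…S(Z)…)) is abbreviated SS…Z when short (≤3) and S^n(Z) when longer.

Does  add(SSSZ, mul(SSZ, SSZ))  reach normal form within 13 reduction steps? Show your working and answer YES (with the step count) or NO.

Answer: YES — reaches normal form S^7(Z) in 13 ≤ 13 steps

Working:
  start: add(SSSZ, mul(SSZ, SSZ))
  [1] S(add(SSZ, mul(SSZ, SSZ)))
  [2] S(S(add(SZ, mul(SSZ, SSZ))))
  [3] S(S(S(add(Z, mul(SSZ, SSZ)))))
  [4] S(S(S(mul(SSZ, SSZ))))
  [5] S(S(S(add(SSZ, mul(SZ, SSZ)))))
  [6] S(S(S(S(add(SZ, mul(SZ, SSZ))))))
  [7] S(S(S(S(S(add(Z, mul(SZ, SSZ)))))))
  [8] S(S(S(S(S(mul(SZ, SSZ))))))
  [9] S(S(S(S(S(add(SSZ, mul(Z, SSZ)))))))
  [10] S(S(S(S(S(S(add(SZ, mul(Z, SSZ))))))))
  [11] S(S(S(S(S(S(S(add(Z, mul(Z, SSZ)))))))))
  [12] S(S(S(S(S(S(S(mul(Z, SSZ))))))))
  [13] S^7(Z)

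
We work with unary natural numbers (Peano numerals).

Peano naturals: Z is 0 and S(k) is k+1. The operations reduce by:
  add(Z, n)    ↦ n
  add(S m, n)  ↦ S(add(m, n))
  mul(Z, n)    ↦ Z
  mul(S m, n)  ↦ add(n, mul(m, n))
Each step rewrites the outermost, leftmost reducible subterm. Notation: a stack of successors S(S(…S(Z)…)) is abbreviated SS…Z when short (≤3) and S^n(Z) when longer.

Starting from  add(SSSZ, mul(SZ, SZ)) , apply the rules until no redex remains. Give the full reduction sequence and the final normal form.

Answer: normal form = S^4(Z)  (in 8 steps)

Working:
  start: add(SSSZ, mul(SZ, SZ))
  step 1: S(add(SSZ, mul(SZ, SZ)))
  step 2: S(S(add(SZ, mul(SZ, SZ))))
  step 3: S(S(S(add(Z, mul(SZ, SZ)))))
  step 4: S(S(S(mul(SZ, SZ))))
  step 5: S(S(S(add(SZ, mul(Z, SZ)))))
  step 6: S(S(S(S(add(Z, mul(Z, SZ))))))
  step 7: S(S(S(S(mul(Z, SZ)))))
  step 8: S^4(Z)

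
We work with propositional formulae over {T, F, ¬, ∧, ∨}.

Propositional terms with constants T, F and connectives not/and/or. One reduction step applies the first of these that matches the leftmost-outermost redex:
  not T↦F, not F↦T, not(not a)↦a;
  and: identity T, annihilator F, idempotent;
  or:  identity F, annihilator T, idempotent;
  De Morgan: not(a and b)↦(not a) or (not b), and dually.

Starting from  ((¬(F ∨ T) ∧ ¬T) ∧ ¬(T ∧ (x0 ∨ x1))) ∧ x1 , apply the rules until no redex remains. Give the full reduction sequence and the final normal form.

Answer: normal form = F  (in 7 steps)

Derivation:
  start: ((¬(F ∨ T) ∧ ¬T) ∧ ¬(T ∧ (x0 ∨ x1))) ∧ x1
  step 1: (((¬F ∧ ¬T) ∧ ¬T) ∧ ¬(T ∧ (x0 ∨ x1))) ∧ x1
  step 2: (((T ∧ ¬T) ∧ ¬T) ∧ ¬(T ∧ (x0 ∨ x1))) ∧ x1
  step 3: ((¬T ∧ ¬T) ∧ ¬(T ∧ (x0 ∨ x1))) ∧ x1
  step 4: (¬T ∧ ¬(T ∧ (x0 ∨ x1))) ∧ x1
  step 5: (F ∧ ¬(T ∧ (x0 ∨ x1))) ∧ x1
  step 6: F ∧ x1
  step 7: F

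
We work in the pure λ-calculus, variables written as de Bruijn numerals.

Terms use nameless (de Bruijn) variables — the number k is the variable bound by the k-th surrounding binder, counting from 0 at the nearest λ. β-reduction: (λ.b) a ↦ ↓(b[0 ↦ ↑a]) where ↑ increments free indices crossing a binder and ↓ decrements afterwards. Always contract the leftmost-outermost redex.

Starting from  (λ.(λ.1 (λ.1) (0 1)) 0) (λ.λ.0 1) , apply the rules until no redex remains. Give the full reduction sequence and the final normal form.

Answer: normal form = λ.λ.0 1  (in 7 steps)

Working:
  start: (λ.(λ.1 (λ.1) (0 1)) 0) (λ.λ.0 1)
  step 1: (λ.(λ.λ.0 1) (λ.1) (0 (λ.λ.0 1))) (λ.λ.0 1)
  step 2: (λ.λ.0 1) (λ.λ.λ.0 1) ((λ.λ.0 1) (λ.λ.0 1))
  step 3: (λ.0 (λ.λ.λ.0 1)) ((λ.λ.0 1) (λ.λ.0 1))
  step 4: (λ.λ.0 1) (λ.λ.0 1) (λ.λ.λ.0 1)
  step 5: (λ.0 (λ.λ.0 1)) (λ.λ.λ.0 1)
  step 6: (λ.λ.λ.0 1) (λ.λ.0 1)
  step 7: λ.λ.0 1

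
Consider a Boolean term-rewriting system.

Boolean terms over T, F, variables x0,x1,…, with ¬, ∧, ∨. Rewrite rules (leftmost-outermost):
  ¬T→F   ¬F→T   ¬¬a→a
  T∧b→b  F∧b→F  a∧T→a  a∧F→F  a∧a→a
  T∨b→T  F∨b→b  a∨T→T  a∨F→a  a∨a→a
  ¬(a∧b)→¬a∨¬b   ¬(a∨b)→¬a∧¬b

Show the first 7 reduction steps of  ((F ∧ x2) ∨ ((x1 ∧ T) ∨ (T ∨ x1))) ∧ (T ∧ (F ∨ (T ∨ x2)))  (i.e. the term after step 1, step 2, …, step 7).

Answer: after 7 steps: F ∨ (T ∨ x2)

Derivation:
  start: ((F ∧ x2) ∨ ((x1 ∧ T) ∨ (T ∨ x1))) ∧ (T ∧ (F ∨ (T ∨ x2)))
  [1] (F ∨ ((x1 ∧ T) ∨ (T ∨ x1))) ∧ (T ∧ (F ∨ (T ∨ x2)))
  [2] ((x1 ∧ T) ∨ (T ∨ x1)) ∧ (T ∧ (F ∨ (T ∨ x2)))
  [3] (x1 ∨ (T ∨ x1)) ∧ (T ∧ (F ∨ (T ∨ x2)))
  [4] (x1 ∨ T) ∧ (T ∧ (F ∨ (T ∨ x2)))
  [5] T ∧ (T ∧ (F ∨ (T ∨ x2)))
  [6] T ∧ (F ∨ (T ∨ x2))
  [7] F ∨ (T ∨ x2)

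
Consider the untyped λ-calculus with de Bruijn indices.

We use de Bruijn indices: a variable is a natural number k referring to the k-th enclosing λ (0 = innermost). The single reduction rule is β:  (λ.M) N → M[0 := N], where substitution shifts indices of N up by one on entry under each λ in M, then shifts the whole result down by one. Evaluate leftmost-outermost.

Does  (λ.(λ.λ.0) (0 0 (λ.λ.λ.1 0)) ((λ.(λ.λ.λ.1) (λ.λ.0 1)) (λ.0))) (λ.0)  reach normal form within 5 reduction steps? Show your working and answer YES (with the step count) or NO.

  start: (λ.(λ.λ.0) (0 0 (λ.λ.λ.1 0)) ((λ.(λ.λ.λ.1) (λ.λ.0 1)) (λ.0))) (λ.0)
  [1] (λ.λ.0) ((λ.0) (λ.0) (λ.λ.λ.1 0)) ((λ.(λ.λ.λ.1) (λ.λ.0 1)) (λ.0))
  [2] (λ.0) ((λ.(λ.λ.λ.1) (λ.λ.0 1)) (λ.0))
  [3] (λ.(λ.λ.λ.1) (λ.λ.0 1)) (λ.0)
  [4] (λ.λ.λ.1) (λ.λ.0 1)
  [5] λ.λ.1

Answer: YES — reaches normal form λ.λ.1 in 5 ≤ 5 steps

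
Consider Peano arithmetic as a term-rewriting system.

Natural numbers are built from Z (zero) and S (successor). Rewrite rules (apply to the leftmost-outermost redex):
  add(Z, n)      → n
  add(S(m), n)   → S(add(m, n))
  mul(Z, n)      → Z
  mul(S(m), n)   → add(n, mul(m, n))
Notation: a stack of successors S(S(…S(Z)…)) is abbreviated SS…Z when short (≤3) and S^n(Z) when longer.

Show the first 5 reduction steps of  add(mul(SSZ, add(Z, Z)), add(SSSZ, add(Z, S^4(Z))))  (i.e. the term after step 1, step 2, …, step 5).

Answer: after 5 steps: add(add(Z, mul(Z, add(Z, Z))), add(SSSZ, add(Z, S^4(Z))))

Derivation:
  start: add(mul(SSZ, add(Z, Z)), add(SSSZ, add(Z, S^4(Z))))
  step 1: add(add(add(Z, Z), mul(SZ, add(Z, Z))), add(SSSZ, add(Z, S^4(Z))))
  step 2: add(add(Z, mul(SZ, add(Z, Z))), add(SSSZ, add(Z, S^4(Z))))
  step 3: add(mul(SZ, add(Z, Z)), add(SSSZ, add(Z, S^4(Z))))
  step 4: add(add(add(Z, Z), mul(Z, add(Z, Z))), add(SSSZ, add(Z, S^4(Z))))
  step 5: add(add(Z, mul(Z, add(Z, Z))), add(SSSZ, add(Z, S^4(Z))))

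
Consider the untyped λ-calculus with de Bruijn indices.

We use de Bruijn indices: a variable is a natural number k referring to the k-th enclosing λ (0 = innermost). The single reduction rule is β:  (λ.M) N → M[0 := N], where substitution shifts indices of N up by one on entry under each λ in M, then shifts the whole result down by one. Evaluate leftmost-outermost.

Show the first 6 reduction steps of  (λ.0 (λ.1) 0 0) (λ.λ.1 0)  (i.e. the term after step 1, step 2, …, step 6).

Answer: after 6 steps: λ.λ.1 0

Reduction:
  start: (λ.0 (λ.1) 0 0) (λ.λ.1 0)
  →1  (λ.λ.1 0) (λ.λ.λ.1 0) (λ.λ.1 0) (λ.λ.1 0)
  →2  (λ.(λ.λ.λ.1 0) 0) (λ.λ.1 0) (λ.λ.1 0)
  →3  (λ.λ.λ.1 0) (λ.λ.1 0) (λ.λ.1 0)
  →4  (λ.λ.1 0) (λ.λ.1 0)
  →5  λ.(λ.λ.1 0) 0
  →6  λ.λ.1 0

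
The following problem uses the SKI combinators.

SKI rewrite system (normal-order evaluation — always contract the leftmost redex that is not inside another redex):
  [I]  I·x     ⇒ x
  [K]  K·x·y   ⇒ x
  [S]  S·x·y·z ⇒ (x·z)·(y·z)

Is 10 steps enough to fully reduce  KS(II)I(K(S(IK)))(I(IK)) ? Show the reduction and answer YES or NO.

Answer: YES — reaches normal form K(SK) in 7 ≤ 10 steps

Working:
  start: KS(II)I(K(S(IK)))(I(IK))
  →1  SI(K(S(IK)))(I(IK))
  →2  I(I(IK))(K(S(IK))(I(IK)))
  →3  I(IK)(K(S(IK))(I(IK)))
  →4  IK(K(S(IK))(I(IK)))
  →5  K(K(S(IK))(I(IK)))
  →6  K(S(IK))
  →7  K(SK)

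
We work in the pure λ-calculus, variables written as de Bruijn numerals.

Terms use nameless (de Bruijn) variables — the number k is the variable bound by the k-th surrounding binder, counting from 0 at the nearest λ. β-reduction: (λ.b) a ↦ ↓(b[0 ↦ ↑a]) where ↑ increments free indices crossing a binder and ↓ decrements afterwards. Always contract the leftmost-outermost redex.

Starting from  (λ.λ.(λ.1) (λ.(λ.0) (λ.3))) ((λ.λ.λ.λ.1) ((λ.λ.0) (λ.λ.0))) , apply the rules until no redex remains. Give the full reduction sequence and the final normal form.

  start: (λ.λ.(λ.1) (λ.(λ.0) (λ.3))) ((λ.λ.λ.λ.1) ((λ.λ.0) (λ.λ.0)))
  →1  λ.(λ.1) (λ.(λ.0) (λ.(λ.λ.λ.λ.1) ((λ.λ.0) (λ.λ.0))))
  →2  λ.0

Answer: normal form = λ.0  (in 2 steps)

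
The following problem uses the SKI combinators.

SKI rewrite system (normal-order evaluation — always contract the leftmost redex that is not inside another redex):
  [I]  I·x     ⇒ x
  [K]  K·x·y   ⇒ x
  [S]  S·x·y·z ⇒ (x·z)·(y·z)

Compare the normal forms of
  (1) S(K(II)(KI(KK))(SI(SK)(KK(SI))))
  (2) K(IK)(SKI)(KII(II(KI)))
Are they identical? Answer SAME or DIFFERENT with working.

Term A:
  start: S(K(II)(KI(KK))(SI(SK)(KK(SI))))
  [1] S(II(SI(SK)(KK(SI))))
  [2] S(I(SI(SK)(KK(SI))))
  [3] S(SI(SK)(KK(SI)))
  [4] S(I(KK(SI))(SK(KK(SI))))
  [5] S(KK(SI)(SK(KK(SI))))
  [6] S(K(SK(KK(SI))))
  [7] S(K(SKK))

Term B:
  start: K(IK)(SKI)(KII(II(KI)))
  [1] IK(KII(II(KI)))
  [2] K(KII(II(KI)))
  [3] K(I(II(KI)))
  [4] K(II(KI))
  [5] K(I(KI))
  [6] K(KI)

Answer: DIFFERENT — A ⇓ S(K(SKK)), B ⇓ K(KI)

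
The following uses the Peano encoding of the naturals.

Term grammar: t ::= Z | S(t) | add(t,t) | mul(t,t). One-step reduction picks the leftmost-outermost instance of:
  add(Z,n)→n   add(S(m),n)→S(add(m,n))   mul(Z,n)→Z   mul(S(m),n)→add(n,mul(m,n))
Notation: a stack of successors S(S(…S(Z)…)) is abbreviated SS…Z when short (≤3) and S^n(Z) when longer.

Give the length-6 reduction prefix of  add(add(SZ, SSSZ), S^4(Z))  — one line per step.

  start: add(add(SZ, SSSZ), S^4(Z))
  step 1: add(S(add(Z, SSSZ)), S^4(Z))
  step 2: S(add(add(Z, SSSZ), S^4(Z)))
  step 3: S(add(SSSZ, S^4(Z)))
  step 4: S(S(add(SSZ, S^4(Z))))
  step 5: S(S(S(add(SZ, S^4(Z)))))
  step 6: S(S(S(S(add(Z, S^4(Z))))))

Answer: after 6 steps: S(S(S(S(add(Z, S^4(Z))))))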